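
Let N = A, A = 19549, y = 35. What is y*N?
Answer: 684215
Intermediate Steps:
N = 19549
y*N = 35*19549 = 684215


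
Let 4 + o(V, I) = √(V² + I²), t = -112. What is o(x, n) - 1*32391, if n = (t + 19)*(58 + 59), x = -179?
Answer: -32395 + √118428202 ≈ -21513.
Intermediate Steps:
n = -10881 (n = (-112 + 19)*(58 + 59) = -93*117 = -10881)
o(V, I) = -4 + √(I² + V²) (o(V, I) = -4 + √(V² + I²) = -4 + √(I² + V²))
o(x, n) - 1*32391 = (-4 + √((-10881)² + (-179)²)) - 1*32391 = (-4 + √(118396161 + 32041)) - 32391 = (-4 + √118428202) - 32391 = -32395 + √118428202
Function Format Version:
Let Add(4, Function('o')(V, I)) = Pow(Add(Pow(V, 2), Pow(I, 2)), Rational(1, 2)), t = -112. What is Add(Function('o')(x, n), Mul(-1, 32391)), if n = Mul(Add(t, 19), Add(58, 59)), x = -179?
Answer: Add(-32395, Pow(118428202, Rational(1, 2))) ≈ -21513.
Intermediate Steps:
n = -10881 (n = Mul(Add(-112, 19), Add(58, 59)) = Mul(-93, 117) = -10881)
Function('o')(V, I) = Add(-4, Pow(Add(Pow(I, 2), Pow(V, 2)), Rational(1, 2))) (Function('o')(V, I) = Add(-4, Pow(Add(Pow(V, 2), Pow(I, 2)), Rational(1, 2))) = Add(-4, Pow(Add(Pow(I, 2), Pow(V, 2)), Rational(1, 2))))
Add(Function('o')(x, n), Mul(-1, 32391)) = Add(Add(-4, Pow(Add(Pow(-10881, 2), Pow(-179, 2)), Rational(1, 2))), Mul(-1, 32391)) = Add(Add(-4, Pow(Add(118396161, 32041), Rational(1, 2))), -32391) = Add(Add(-4, Pow(118428202, Rational(1, 2))), -32391) = Add(-32395, Pow(118428202, Rational(1, 2)))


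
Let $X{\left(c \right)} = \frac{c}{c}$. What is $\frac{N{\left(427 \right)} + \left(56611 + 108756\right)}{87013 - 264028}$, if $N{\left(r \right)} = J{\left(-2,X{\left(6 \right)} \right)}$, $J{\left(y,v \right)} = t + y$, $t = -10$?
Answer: $- \frac{33071}{35403} \approx -0.93413$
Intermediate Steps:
$X{\left(c \right)} = 1$
$J{\left(y,v \right)} = -10 + y$
$N{\left(r \right)} = -12$ ($N{\left(r \right)} = -10 - 2 = -12$)
$\frac{N{\left(427 \right)} + \left(56611 + 108756\right)}{87013 - 264028} = \frac{-12 + \left(56611 + 108756\right)}{87013 - 264028} = \frac{-12 + 165367}{87013 - 264028} = \frac{165355}{87013 - 264028} = \frac{165355}{-177015} = 165355 \left(- \frac{1}{177015}\right) = - \frac{33071}{35403}$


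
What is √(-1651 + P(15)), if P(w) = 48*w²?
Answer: √9149 ≈ 95.650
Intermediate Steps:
√(-1651 + P(15)) = √(-1651 + 48*15²) = √(-1651 + 48*225) = √(-1651 + 10800) = √9149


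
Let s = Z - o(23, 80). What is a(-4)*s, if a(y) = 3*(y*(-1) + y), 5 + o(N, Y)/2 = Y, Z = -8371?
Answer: 0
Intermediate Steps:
o(N, Y) = -10 + 2*Y
s = -8521 (s = -8371 - (-10 + 2*80) = -8371 - (-10 + 160) = -8371 - 1*150 = -8371 - 150 = -8521)
a(y) = 0 (a(y) = 3*(-y + y) = 3*0 = 0)
a(-4)*s = 0*(-8521) = 0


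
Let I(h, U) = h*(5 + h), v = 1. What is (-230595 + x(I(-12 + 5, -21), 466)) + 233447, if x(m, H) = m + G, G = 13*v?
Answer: 2879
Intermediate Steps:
G = 13 (G = 13*1 = 13)
x(m, H) = 13 + m (x(m, H) = m + 13 = 13 + m)
(-230595 + x(I(-12 + 5, -21), 466)) + 233447 = (-230595 + (13 + (-12 + 5)*(5 + (-12 + 5)))) + 233447 = (-230595 + (13 - 7*(5 - 7))) + 233447 = (-230595 + (13 - 7*(-2))) + 233447 = (-230595 + (13 + 14)) + 233447 = (-230595 + 27) + 233447 = -230568 + 233447 = 2879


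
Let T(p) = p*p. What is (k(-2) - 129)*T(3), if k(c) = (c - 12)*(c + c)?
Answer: -657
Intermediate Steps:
T(p) = p²
k(c) = 2*c*(-12 + c) (k(c) = (-12 + c)*(2*c) = 2*c*(-12 + c))
(k(-2) - 129)*T(3) = (2*(-2)*(-12 - 2) - 129)*3² = (2*(-2)*(-14) - 129)*9 = (56 - 129)*9 = -73*9 = -657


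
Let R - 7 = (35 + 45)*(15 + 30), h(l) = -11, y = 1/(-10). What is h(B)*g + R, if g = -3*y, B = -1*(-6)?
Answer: 36037/10 ≈ 3603.7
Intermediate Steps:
y = -⅒ ≈ -0.10000
B = 6
R = 3607 (R = 7 + (35 + 45)*(15 + 30) = 7 + 80*45 = 7 + 3600 = 3607)
g = 3/10 (g = -3*(-⅒) = 3/10 ≈ 0.30000)
h(B)*g + R = -11*3/10 + 3607 = -33/10 + 3607 = 36037/10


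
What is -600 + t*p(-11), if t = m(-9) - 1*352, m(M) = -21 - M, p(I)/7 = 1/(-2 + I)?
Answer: -404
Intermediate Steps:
p(I) = 7/(-2 + I)
t = -364 (t = (-21 - 1*(-9)) - 1*352 = (-21 + 9) - 352 = -12 - 352 = -364)
-600 + t*p(-11) = -600 - 2548/(-2 - 11) = -600 - 2548/(-13) = -600 - 2548*(-1)/13 = -600 - 364*(-7/13) = -600 + 196 = -404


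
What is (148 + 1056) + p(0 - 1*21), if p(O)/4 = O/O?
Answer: 1208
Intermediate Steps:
p(O) = 4 (p(O) = 4*(O/O) = 4*1 = 4)
(148 + 1056) + p(0 - 1*21) = (148 + 1056) + 4 = 1204 + 4 = 1208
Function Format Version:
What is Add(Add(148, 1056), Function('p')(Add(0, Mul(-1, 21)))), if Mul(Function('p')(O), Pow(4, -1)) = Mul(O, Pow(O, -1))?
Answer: 1208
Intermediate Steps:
Function('p')(O) = 4 (Function('p')(O) = Mul(4, Mul(O, Pow(O, -1))) = Mul(4, 1) = 4)
Add(Add(148, 1056), Function('p')(Add(0, Mul(-1, 21)))) = Add(Add(148, 1056), 4) = Add(1204, 4) = 1208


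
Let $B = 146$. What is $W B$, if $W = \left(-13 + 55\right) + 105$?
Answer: $21462$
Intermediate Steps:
$W = 147$ ($W = 42 + 105 = 147$)
$W B = 147 \cdot 146 = 21462$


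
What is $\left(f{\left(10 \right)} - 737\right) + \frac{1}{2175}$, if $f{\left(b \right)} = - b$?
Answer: $- \frac{1624724}{2175} \approx -747.0$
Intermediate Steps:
$\left(f{\left(10 \right)} - 737\right) + \frac{1}{2175} = \left(\left(-1\right) 10 - 737\right) + \frac{1}{2175} = \left(-10 - 737\right) + \frac{1}{2175} = -747 + \frac{1}{2175} = - \frac{1624724}{2175}$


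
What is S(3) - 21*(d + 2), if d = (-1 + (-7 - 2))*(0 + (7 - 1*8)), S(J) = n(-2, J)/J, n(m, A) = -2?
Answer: -758/3 ≈ -252.67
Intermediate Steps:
S(J) = -2/J
d = 10 (d = (-1 - 9)*(0 + (7 - 8)) = -10*(0 - 1) = -10*(-1) = 10)
S(3) - 21*(d + 2) = -2/3 - 21*(10 + 2) = -2*⅓ - 21*12 = -⅔ - 252 = -758/3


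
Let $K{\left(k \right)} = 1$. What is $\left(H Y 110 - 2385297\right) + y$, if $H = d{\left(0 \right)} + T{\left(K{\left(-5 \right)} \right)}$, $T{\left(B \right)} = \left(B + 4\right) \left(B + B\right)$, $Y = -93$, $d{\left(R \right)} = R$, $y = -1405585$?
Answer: $-3893182$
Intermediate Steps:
$T{\left(B \right)} = 2 B \left(4 + B\right)$ ($T{\left(B \right)} = \left(4 + B\right) 2 B = 2 B \left(4 + B\right)$)
$H = 10$ ($H = 0 + 2 \cdot 1 \left(4 + 1\right) = 0 + 2 \cdot 1 \cdot 5 = 0 + 10 = 10$)
$\left(H Y 110 - 2385297\right) + y = \left(10 \left(-93\right) 110 - 2385297\right) - 1405585 = \left(\left(-930\right) 110 - 2385297\right) - 1405585 = \left(-102300 - 2385297\right) - 1405585 = -2487597 - 1405585 = -3893182$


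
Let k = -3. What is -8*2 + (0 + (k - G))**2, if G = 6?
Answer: 65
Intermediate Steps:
-8*2 + (0 + (k - G))**2 = -8*2 + (0 + (-3 - 1*6))**2 = -16 + (0 + (-3 - 6))**2 = -16 + (0 - 9)**2 = -16 + (-9)**2 = -16 + 81 = 65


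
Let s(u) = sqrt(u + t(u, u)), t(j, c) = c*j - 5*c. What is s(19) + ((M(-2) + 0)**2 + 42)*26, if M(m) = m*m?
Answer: 1508 + sqrt(285) ≈ 1524.9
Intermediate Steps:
M(m) = m**2
t(j, c) = -5*c + c*j
s(u) = sqrt(u + u*(-5 + u))
s(19) + ((M(-2) + 0)**2 + 42)*26 = sqrt(19*(-4 + 19)) + (((-2)**2 + 0)**2 + 42)*26 = sqrt(19*15) + ((4 + 0)**2 + 42)*26 = sqrt(285) + (4**2 + 42)*26 = sqrt(285) + (16 + 42)*26 = sqrt(285) + 58*26 = sqrt(285) + 1508 = 1508 + sqrt(285)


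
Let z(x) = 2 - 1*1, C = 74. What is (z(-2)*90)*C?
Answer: 6660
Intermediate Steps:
z(x) = 1 (z(x) = 2 - 1 = 1)
(z(-2)*90)*C = (1*90)*74 = 90*74 = 6660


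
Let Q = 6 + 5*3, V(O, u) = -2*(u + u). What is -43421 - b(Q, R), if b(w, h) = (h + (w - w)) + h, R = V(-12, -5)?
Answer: -43461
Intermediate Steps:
V(O, u) = -4*u
R = 20 (R = -4*(-5) = 20)
Q = 21 (Q = 6 + 15 = 21)
b(w, h) = 2*h (b(w, h) = (h + 0) + h = h + h = 2*h)
-43421 - b(Q, R) = -43421 - 2*20 = -43421 - 1*40 = -43421 - 40 = -43461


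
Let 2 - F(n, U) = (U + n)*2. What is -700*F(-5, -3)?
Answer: -12600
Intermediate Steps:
F(n, U) = 2 - 2*U - 2*n (F(n, U) = 2 - (U + n)*2 = 2 - (2*U + 2*n) = 2 + (-2*U - 2*n) = 2 - 2*U - 2*n)
-700*F(-5, -3) = -700*(2 - 2*(-3) - 2*(-5)) = -700*(2 + 6 + 10) = -700*18 = -12600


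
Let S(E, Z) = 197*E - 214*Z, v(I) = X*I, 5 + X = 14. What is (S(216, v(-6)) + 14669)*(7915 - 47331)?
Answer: -2710914232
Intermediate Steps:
X = 9 (X = -5 + 14 = 9)
v(I) = 9*I
S(E, Z) = -214*Z + 197*E
(S(216, v(-6)) + 14669)*(7915 - 47331) = ((-1926*(-6) + 197*216) + 14669)*(7915 - 47331) = ((-214*(-54) + 42552) + 14669)*(-39416) = ((11556 + 42552) + 14669)*(-39416) = (54108 + 14669)*(-39416) = 68777*(-39416) = -2710914232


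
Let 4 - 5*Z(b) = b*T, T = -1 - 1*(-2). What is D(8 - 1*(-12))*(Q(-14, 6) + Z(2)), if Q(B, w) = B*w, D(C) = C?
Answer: -1672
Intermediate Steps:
T = 1 (T = -1 + 2 = 1)
Z(b) = ⅘ - b/5
D(8 - 1*(-12))*(Q(-14, 6) + Z(2)) = (8 - 1*(-12))*(-14*6 + (⅘ - ⅕*2)) = (8 + 12)*(-84 + (⅘ - ⅖)) = 20*(-84 + ⅖) = 20*(-418/5) = -1672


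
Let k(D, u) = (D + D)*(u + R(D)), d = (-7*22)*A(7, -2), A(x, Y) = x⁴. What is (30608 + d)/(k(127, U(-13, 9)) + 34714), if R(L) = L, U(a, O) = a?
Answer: -169573/31835 ≈ -5.3266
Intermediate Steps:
d = -369754 (d = -7*22*7⁴ = -154*2401 = -369754)
k(D, u) = 2*D*(D + u) (k(D, u) = (D + D)*(u + D) = (2*D)*(D + u) = 2*D*(D + u))
(30608 + d)/(k(127, U(-13, 9)) + 34714) = (30608 - 369754)/(2*127*(127 - 13) + 34714) = -339146/(2*127*114 + 34714) = -339146/(28956 + 34714) = -339146/63670 = -339146*1/63670 = -169573/31835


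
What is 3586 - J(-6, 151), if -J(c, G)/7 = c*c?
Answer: 3838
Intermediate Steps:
J(c, G) = -7*c**2 (J(c, G) = -7*c*c = -7*c**2)
3586 - J(-6, 151) = 3586 - (-7)*(-6)**2 = 3586 - (-7)*36 = 3586 - 1*(-252) = 3586 + 252 = 3838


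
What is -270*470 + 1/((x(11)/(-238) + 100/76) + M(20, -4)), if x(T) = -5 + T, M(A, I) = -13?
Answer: -3359679761/26475 ≈ -1.2690e+5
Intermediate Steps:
-270*470 + 1/((x(11)/(-238) + 100/76) + M(20, -4)) = -270*470 + 1/(((-5 + 11)/(-238) + 100/76) - 13) = -126900 + 1/((6*(-1/238) + 100*(1/76)) - 13) = -126900 + 1/((-3/119 + 25/19) - 13) = -126900 + 1/(2918/2261 - 13) = -126900 + 1/(-26475/2261) = -126900 - 2261/26475 = -3359679761/26475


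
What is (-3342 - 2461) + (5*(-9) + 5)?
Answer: -5843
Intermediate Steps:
(-3342 - 2461) + (5*(-9) + 5) = -5803 + (-45 + 5) = -5803 - 40 = -5843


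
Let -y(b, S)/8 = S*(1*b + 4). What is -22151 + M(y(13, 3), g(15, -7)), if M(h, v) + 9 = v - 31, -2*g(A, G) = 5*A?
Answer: -44457/2 ≈ -22229.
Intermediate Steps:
g(A, G) = -5*A/2
y(b, S) = -8*S*(4 + b) (y(b, S) = -8*S*(1*b + 4) = -8*S*(b + 4) = -8*S*(4 + b))
M(h, v) = -40 + v (M(h, v) = -9 + (v - 31) = -9 + (-31 + v) = -40 + v)
-22151 + M(y(13, 3), g(15, -7)) = -22151 + (-40 - 5/2*15) = -22151 + (-40 - 75/2) = -22151 - 155/2 = -44457/2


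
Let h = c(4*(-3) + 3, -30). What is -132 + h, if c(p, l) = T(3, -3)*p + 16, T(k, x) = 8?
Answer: -188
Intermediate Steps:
c(p, l) = 16 + 8*p (c(p, l) = 8*p + 16 = 16 + 8*p)
h = -56 (h = 16 + 8*(4*(-3) + 3) = 16 + 8*(-12 + 3) = 16 + 8*(-9) = 16 - 72 = -56)
-132 + h = -132 - 56 = -188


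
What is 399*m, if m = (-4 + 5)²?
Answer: 399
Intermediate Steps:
m = 1 (m = 1² = 1)
399*m = 399*1 = 399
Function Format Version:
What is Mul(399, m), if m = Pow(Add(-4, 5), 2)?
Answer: 399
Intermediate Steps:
m = 1 (m = Pow(1, 2) = 1)
Mul(399, m) = Mul(399, 1) = 399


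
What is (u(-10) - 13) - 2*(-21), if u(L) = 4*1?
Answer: 33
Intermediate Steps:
u(L) = 4
(u(-10) - 13) - 2*(-21) = (4 - 13) - 2*(-21) = -9 + 42 = 33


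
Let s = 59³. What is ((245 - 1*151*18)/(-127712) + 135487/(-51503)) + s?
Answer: 1350873698811719/6577551136 ≈ 2.0538e+5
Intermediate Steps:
s = 205379
((245 - 1*151*18)/(-127712) + 135487/(-51503)) + s = ((245 - 1*151*18)/(-127712) + 135487/(-51503)) + 205379 = ((245 - 151*18)*(-1/127712) + 135487*(-1/51503)) + 205379 = ((245 - 2718)*(-1/127712) - 135487/51503) + 205379 = (-2473*(-1/127712) - 135487/51503) + 205379 = (2473/127712 - 135487/51503) + 205379 = -17175948825/6577551136 + 205379 = 1350873698811719/6577551136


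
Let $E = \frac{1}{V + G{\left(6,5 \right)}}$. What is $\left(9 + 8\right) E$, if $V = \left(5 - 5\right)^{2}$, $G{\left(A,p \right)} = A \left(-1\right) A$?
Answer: $- \frac{17}{36} \approx -0.47222$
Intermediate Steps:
$G{\left(A,p \right)} = - A^{2}$ ($G{\left(A,p \right)} = - A A = - A^{2}$)
$V = 0$ ($V = 0^{2} = 0$)
$E = - \frac{1}{36}$ ($E = \frac{1}{0 - 6^{2}} = \frac{1}{0 - 36} = \frac{1}{-36} = - \frac{1}{36} \approx -0.027778$)
$\left(9 + 8\right) E = \left(9 + 8\right) \left(- \frac{1}{36}\right) = 17 \left(- \frac{1}{36}\right) = - \frac{17}{36}$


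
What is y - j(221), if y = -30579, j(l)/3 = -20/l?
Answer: -6757899/221 ≈ -30579.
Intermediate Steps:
j(l) = -60/l (j(l) = 3*(-20/l) = -60/l)
y - j(221) = -30579 - (-60)/221 = -30579 - 1*(-60/221) = -30579 + 60/221 = -6757899/221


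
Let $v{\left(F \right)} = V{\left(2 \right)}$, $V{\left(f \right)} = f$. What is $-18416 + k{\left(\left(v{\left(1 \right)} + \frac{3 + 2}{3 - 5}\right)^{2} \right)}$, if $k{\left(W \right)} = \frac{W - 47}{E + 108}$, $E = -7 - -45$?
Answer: $- \frac{10755131}{584} \approx -18416.0$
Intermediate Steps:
$v{\left(F \right)} = 2$
$E = 38$ ($E = -7 + 45 = 38$)
$k{\left(W \right)} = - \frac{47}{146} + \frac{W}{146}$ ($k{\left(W \right)} = \frac{W - 47}{38 + 108} = \frac{-47 + W}{146} = \left(-47 + W\right) \frac{1}{146} = - \frac{47}{146} + \frac{W}{146}$)
$-18416 + k{\left(\left(v{\left(1 \right)} + \frac{3 + 2}{3 - 5}\right)^{2} \right)} = -18416 - \left(\frac{47}{146} - \frac{\left(2 + \frac{3 + 2}{3 - 5}\right)^{2}}{146}\right) = -18416 - \left(\frac{47}{146} - \frac{\left(2 + \frac{5}{-2}\right)^{2}}{146}\right) = -18416 - \left(\frac{47}{146} - \frac{\left(2 + 5 \left(- \frac{1}{2}\right)\right)^{2}}{146}\right) = -18416 - \left(\frac{47}{146} - \frac{\left(2 - \frac{5}{2}\right)^{2}}{146}\right) = -18416 - \left(\frac{47}{146} - \frac{\left(- \frac{1}{2}\right)^{2}}{146}\right) = -18416 + \left(- \frac{47}{146} + \frac{1}{146} \cdot \frac{1}{4}\right) = -18416 + \left(- \frac{47}{146} + \frac{1}{584}\right) = -18416 - \frac{187}{584} = - \frac{10755131}{584}$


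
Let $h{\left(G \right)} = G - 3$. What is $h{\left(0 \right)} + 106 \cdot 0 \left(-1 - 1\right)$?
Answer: $-3$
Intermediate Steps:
$h{\left(G \right)} = -3 + G$
$h{\left(0 \right)} + 106 \cdot 0 \left(-1 - 1\right) = \left(-3 + 0\right) + 106 \cdot 0 \left(-1 - 1\right) = -3 + 106 \cdot 0 \left(-2\right) = -3 + 106 \cdot 0 = -3 + 0 = -3$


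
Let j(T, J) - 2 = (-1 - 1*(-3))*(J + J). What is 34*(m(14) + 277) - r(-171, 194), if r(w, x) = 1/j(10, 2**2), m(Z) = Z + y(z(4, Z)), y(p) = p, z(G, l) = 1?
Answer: 178703/18 ≈ 9927.9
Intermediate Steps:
m(Z) = 1 + Z (m(Z) = Z + 1 = 1 + Z)
j(T, J) = 2 + 4*J (j(T, J) = 2 + (-1 - 1*(-3))*(J + J) = 2 + (-1 + 3)*(2*J) = 2 + 2*(2*J) = 2 + 4*J)
r(w, x) = 1/18 (r(w, x) = 1/(2 + 4*2**2) = 1/(2 + 4*4) = 1/(2 + 16) = 1/18)
34*(m(14) + 277) - r(-171, 194) = 34*((1 + 14) + 277) - 1*1/18 = 34*(15 + 277) - 1/18 = 34*292 - 1/18 = 9928 - 1/18 = 178703/18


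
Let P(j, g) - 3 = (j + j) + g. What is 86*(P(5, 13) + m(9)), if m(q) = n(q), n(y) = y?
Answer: 3010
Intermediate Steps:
P(j, g) = 3 + g + 2*j (P(j, g) = 3 + ((j + j) + g) = 3 + (2*j + g) = 3 + (g + 2*j) = 3 + g + 2*j)
m(q) = q
86*(P(5, 13) + m(9)) = 86*((3 + 13 + 2*5) + 9) = 86*((3 + 13 + 10) + 9) = 86*(26 + 9) = 86*35 = 3010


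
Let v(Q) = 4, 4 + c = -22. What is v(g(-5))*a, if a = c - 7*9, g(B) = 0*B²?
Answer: -356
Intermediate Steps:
c = -26 (c = -4 - 22 = -26)
g(B) = 0
a = -89 (a = -26 - 7*9 = -26 - 63 = -89)
v(g(-5))*a = 4*(-89) = -356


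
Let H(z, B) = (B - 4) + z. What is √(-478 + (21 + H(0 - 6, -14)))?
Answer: I*√481 ≈ 21.932*I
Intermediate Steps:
H(z, B) = -4 + B + z (H(z, B) = (-4 + B) + z = -4 + B + z)
√(-478 + (21 + H(0 - 6, -14))) = √(-478 + (21 + (-4 - 14 + (0 - 6)))) = √(-478 + (21 + (-4 - 14 - 6))) = √(-478 + (21 - 24)) = √(-478 - 3) = √(-481) = I*√481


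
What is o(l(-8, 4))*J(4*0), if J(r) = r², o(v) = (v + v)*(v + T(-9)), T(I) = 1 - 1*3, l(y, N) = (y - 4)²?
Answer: 0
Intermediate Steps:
l(y, N) = (-4 + y)²
T(I) = -2 (T(I) = 1 - 3 = -2)
o(v) = 2*v*(-2 + v) (o(v) = (v + v)*(v - 2) = (2*v)*(-2 + v) = 2*v*(-2 + v))
o(l(-8, 4))*J(4*0) = (2*(-4 - 8)²*(-2 + (-4 - 8)²))*(4*0)² = (2*(-12)²*(-2 + (-12)²))*0² = (2*144*(-2 + 144))*0 = (2*144*142)*0 = 40896*0 = 0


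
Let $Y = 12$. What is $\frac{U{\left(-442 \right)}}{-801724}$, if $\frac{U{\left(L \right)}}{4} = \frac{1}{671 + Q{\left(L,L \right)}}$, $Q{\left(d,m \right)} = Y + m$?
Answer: $- \frac{1}{48303871} \approx -2.0702 \cdot 10^{-8}$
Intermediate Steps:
$Q{\left(d,m \right)} = 12 + m$
$U{\left(L \right)} = \frac{4}{683 + L}$ ($U{\left(L \right)} = \frac{4}{671 + \left(12 + L\right)} = \frac{4}{683 + L}$)
$\frac{U{\left(-442 \right)}}{-801724} = \frac{4 \frac{1}{683 - 442}}{-801724} = \frac{4}{241} \left(- \frac{1}{801724}\right) = - \frac{1}{48303871}$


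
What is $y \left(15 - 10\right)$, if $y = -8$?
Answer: $-40$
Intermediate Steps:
$y \left(15 - 10\right) = - 8 \left(15 - 10\right) = \left(-8\right) 5 = -40$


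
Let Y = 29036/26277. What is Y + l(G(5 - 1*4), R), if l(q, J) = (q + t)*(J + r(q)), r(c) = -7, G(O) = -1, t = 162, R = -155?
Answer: -685327678/26277 ≈ -26081.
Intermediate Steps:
Y = 29036/26277 (Y = 29036*(1/26277) = 29036/26277 ≈ 1.1050)
l(q, J) = (-7 + J)*(162 + q) (l(q, J) = (q + 162)*(J - 7) = (162 + q)*(-7 + J) = (-7 + J)*(162 + q))
Y + l(G(5 - 1*4), R) = 29036/26277 + (-1134 - 7*(-1) + 162*(-155) - 155*(-1)) = 29036/26277 + (-1134 + 7 - 25110 + 155) = 29036/26277 - 26082 = -685327678/26277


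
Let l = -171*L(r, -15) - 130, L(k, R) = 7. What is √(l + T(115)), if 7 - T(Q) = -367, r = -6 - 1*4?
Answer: I*√953 ≈ 30.871*I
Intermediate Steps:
r = -10 (r = -6 - 4 = -10)
T(Q) = 374 (T(Q) = 7 - 1*(-367) = 7 + 367 = 374)
l = -1327 (l = -171*7 - 130 = -1197 - 130 = -1327)
√(l + T(115)) = √(-1327 + 374) = √(-953) = I*√953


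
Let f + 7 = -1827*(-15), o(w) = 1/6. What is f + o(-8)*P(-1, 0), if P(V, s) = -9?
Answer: 54793/2 ≈ 27397.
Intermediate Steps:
o(w) = ⅙
f = 27398 (f = -7 - 1827*(-15) = -7 + 27405 = 27398)
f + o(-8)*P(-1, 0) = 27398 + (⅙)*(-9) = 27398 - 3/2 = 54793/2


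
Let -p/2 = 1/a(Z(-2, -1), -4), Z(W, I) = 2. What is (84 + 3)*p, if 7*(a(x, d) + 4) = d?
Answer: 609/16 ≈ 38.063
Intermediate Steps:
a(x, d) = -4 + d/7
p = 7/16 (p = -2/(-4 + (⅐)*(-4)) = -2/(-4 - 4/7) = -2/(-32/7) = -2*(-7/32) = 7/16 ≈ 0.43750)
(84 + 3)*p = (84 + 3)*(7/16) = 87*(7/16) = 609/16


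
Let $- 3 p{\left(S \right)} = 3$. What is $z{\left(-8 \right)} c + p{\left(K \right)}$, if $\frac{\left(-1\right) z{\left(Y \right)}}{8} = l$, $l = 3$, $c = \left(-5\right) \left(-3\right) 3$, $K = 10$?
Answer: $-1081$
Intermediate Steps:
$p{\left(S \right)} = -1$ ($p{\left(S \right)} = \left(- \frac{1}{3}\right) 3 = -1$)
$c = 45$ ($c = 15 \cdot 3 = 45$)
$z{\left(Y \right)} = -24$ ($z{\left(Y \right)} = \left(-8\right) 3 = -24$)
$z{\left(-8 \right)} c + p{\left(K \right)} = \left(-24\right) 45 - 1 = -1080 - 1 = -1081$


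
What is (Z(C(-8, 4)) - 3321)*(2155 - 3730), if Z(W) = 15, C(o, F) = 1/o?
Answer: 5206950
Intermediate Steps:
(Z(C(-8, 4)) - 3321)*(2155 - 3730) = (15 - 3321)*(2155 - 3730) = -3306*(-1575) = 5206950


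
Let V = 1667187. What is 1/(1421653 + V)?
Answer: 1/3088840 ≈ 3.2375e-7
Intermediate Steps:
1/(1421653 + V) = 1/(1421653 + 1667187) = 1/3088840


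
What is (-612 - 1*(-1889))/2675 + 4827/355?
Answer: 2673112/189925 ≈ 14.075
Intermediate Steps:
(-612 - 1*(-1889))/2675 + 4827/355 = (-612 + 1889)*(1/2675) + 4827*(1/355) = 1277*(1/2675) + 4827/355 = 1277/2675 + 4827/355 = 2673112/189925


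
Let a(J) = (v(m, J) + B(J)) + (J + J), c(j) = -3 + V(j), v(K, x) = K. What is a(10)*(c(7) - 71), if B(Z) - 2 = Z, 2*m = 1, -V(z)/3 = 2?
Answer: -2600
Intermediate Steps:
V(z) = -6 (V(z) = -3*2 = -6)
m = ½ (m = (½)*1 = ½ ≈ 0.50000)
B(Z) = 2 + Z
c(j) = -9 (c(j) = -3 - 6 = -9)
a(J) = 5/2 + 3*J (a(J) = (½ + (2 + J)) + (J + J) = (5/2 + J) + 2*J = 5/2 + 3*J)
a(10)*(c(7) - 71) = (5/2 + 3*10)*(-9 - 71) = (5/2 + 30)*(-80) = (65/2)*(-80) = -2600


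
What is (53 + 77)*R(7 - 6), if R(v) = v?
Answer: 130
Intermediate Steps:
(53 + 77)*R(7 - 6) = (53 + 77)*(7 - 6) = 130*1 = 130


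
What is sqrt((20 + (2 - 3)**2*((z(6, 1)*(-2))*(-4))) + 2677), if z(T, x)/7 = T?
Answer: 3*sqrt(337) ≈ 55.073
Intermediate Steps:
z(T, x) = 7*T
sqrt((20 + (2 - 3)**2*((z(6, 1)*(-2))*(-4))) + 2677) = sqrt((20 + (2 - 3)**2*(((7*6)*(-2))*(-4))) + 2677) = sqrt((20 + (-1)**2*((42*(-2))*(-4))) + 2677) = sqrt((20 + 1*(-84*(-4))) + 2677) = sqrt((20 + 1*336) + 2677) = sqrt((20 + 336) + 2677) = sqrt(356 + 2677) = sqrt(3033) = 3*sqrt(337)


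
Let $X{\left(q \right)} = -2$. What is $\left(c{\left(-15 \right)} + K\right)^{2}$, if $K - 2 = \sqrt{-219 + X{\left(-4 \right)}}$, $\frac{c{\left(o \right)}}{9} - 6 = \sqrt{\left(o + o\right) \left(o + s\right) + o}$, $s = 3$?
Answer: $\left(56 + 9 \sqrt{345} + i \sqrt{221}\right)^{2} \approx 49583.0 + 6635.3 i$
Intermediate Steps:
$c{\left(o \right)} = 54 + 9 \sqrt{o + 2 o \left(3 + o\right)}$ ($c{\left(o \right)} = 54 + 9 \sqrt{\left(o + o\right) \left(o + 3\right) + o} = 54 + 9 \sqrt{2 o \left(3 + o\right) + o} = 54 + 9 \sqrt{o + 2 o \left(3 + o\right)}$)
$K = 2 + i \sqrt{221}$ ($K = 2 + \sqrt{-219 - 2} = 2 + \sqrt{-221} = 2 + i \sqrt{221} \approx 2.0 + 14.866 i$)
$\left(c{\left(-15 \right)} + K\right)^{2} = \left(\left(54 + 9 \sqrt{- 15 \left(7 + 2 \left(-15\right)\right)}\right) + \left(2 + i \sqrt{221}\right)\right)^{2} = \left(\left(54 + 9 \sqrt{- 15 \left(7 - 30\right)}\right) + \left(2 + i \sqrt{221}\right)\right)^{2} = \left(\left(54 + 9 \sqrt{\left(-15\right) \left(-23\right)}\right) + \left(2 + i \sqrt{221}\right)\right)^{2} = \left(\left(54 + 9 \sqrt{345}\right) + \left(2 + i \sqrt{221}\right)\right)^{2} = \left(56 + 9 \sqrt{345} + i \sqrt{221}\right)^{2}$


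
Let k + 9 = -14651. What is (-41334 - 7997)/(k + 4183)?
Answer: 49331/10477 ≈ 4.7085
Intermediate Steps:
k = -14660 (k = -9 - 14651 = -14660)
(-41334 - 7997)/(k + 4183) = (-41334 - 7997)/(-14660 + 4183) = -49331/(-10477) = -49331*(-1/10477) = 49331/10477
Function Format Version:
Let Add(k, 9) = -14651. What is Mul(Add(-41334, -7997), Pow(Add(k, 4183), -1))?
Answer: Rational(49331, 10477) ≈ 4.7085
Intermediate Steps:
k = -14660 (k = Add(-9, -14651) = -14660)
Mul(Add(-41334, -7997), Pow(Add(k, 4183), -1)) = Mul(Add(-41334, -7997), Pow(Add(-14660, 4183), -1)) = Mul(-49331, Pow(-10477, -1)) = Mul(-49331, Rational(-1, 10477)) = Rational(49331, 10477)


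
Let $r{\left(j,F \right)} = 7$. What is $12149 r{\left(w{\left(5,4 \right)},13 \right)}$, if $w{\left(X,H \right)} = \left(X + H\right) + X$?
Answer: $85043$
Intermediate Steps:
$w{\left(X,H \right)} = H + 2 X$ ($w{\left(X,H \right)} = \left(H + X\right) + X = H + 2 X$)
$12149 r{\left(w{\left(5,4 \right)},13 \right)} = 12149 \cdot 7 = 85043$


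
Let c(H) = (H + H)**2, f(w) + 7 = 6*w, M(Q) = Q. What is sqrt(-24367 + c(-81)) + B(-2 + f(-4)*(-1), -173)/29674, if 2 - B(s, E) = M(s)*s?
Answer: -839/29674 + sqrt(1877) ≈ 43.296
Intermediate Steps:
f(w) = -7 + 6*w
c(H) = 4*H**2 (c(H) = (2*H)**2 = 4*H**2)
B(s, E) = 2 - s**2 (B(s, E) = 2 - s*s = 2 - s**2)
sqrt(-24367 + c(-81)) + B(-2 + f(-4)*(-1), -173)/29674 = sqrt(-24367 + 4*(-81)**2) + (2 - (-2 + (-7 + 6*(-4))*(-1))**2)/29674 = sqrt(-24367 + 4*6561) + (2 - (-2 + (-7 - 24)*(-1))**2)*(1/29674) = sqrt(-24367 + 26244) + (2 - (-2 - 31*(-1))**2)*(1/29674) = sqrt(1877) + (2 - (-2 + 31)**2)*(1/29674) = sqrt(1877) + (2 - 1*29**2)*(1/29674) = sqrt(1877) + (2 - 1*841)*(1/29674) = sqrt(1877) + (2 - 841)*(1/29674) = sqrt(1877) - 839*1/29674 = sqrt(1877) - 839/29674 = -839/29674 + sqrt(1877)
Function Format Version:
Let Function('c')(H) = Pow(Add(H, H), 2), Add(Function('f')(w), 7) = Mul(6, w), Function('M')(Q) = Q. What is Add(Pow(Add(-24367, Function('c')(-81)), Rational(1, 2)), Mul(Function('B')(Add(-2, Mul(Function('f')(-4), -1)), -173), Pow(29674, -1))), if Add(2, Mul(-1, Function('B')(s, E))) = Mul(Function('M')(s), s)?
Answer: Add(Rational(-839, 29674), Pow(1877, Rational(1, 2))) ≈ 43.296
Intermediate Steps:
Function('f')(w) = Add(-7, Mul(6, w))
Function('c')(H) = Mul(4, Pow(H, 2)) (Function('c')(H) = Pow(Mul(2, H), 2) = Mul(4, Pow(H, 2)))
Function('B')(s, E) = Add(2, Mul(-1, Pow(s, 2))) (Function('B')(s, E) = Add(2, Mul(-1, Mul(s, s))) = Add(2, Mul(-1, Pow(s, 2))))
Add(Pow(Add(-24367, Function('c')(-81)), Rational(1, 2)), Mul(Function('B')(Add(-2, Mul(Function('f')(-4), -1)), -173), Pow(29674, -1))) = Add(Pow(Add(-24367, Mul(4, Pow(-81, 2))), Rational(1, 2)), Mul(Add(2, Mul(-1, Pow(Add(-2, Mul(Add(-7, Mul(6, -4)), -1)), 2))), Pow(29674, -1))) = Add(Pow(Add(-24367, Mul(4, 6561)), Rational(1, 2)), Mul(Add(2, Mul(-1, Pow(Add(-2, Mul(Add(-7, -24), -1)), 2))), Rational(1, 29674))) = Add(Pow(Add(-24367, 26244), Rational(1, 2)), Mul(Add(2, Mul(-1, Pow(Add(-2, Mul(-31, -1)), 2))), Rational(1, 29674))) = Add(Pow(1877, Rational(1, 2)), Mul(Add(2, Mul(-1, Pow(Add(-2, 31), 2))), Rational(1, 29674))) = Add(Pow(1877, Rational(1, 2)), Mul(Add(2, Mul(-1, Pow(29, 2))), Rational(1, 29674))) = Add(Pow(1877, Rational(1, 2)), Mul(Add(2, Mul(-1, 841)), Rational(1, 29674))) = Add(Pow(1877, Rational(1, 2)), Mul(Add(2, -841), Rational(1, 29674))) = Add(Pow(1877, Rational(1, 2)), Mul(-839, Rational(1, 29674))) = Add(Pow(1877, Rational(1, 2)), Rational(-839, 29674)) = Add(Rational(-839, 29674), Pow(1877, Rational(1, 2)))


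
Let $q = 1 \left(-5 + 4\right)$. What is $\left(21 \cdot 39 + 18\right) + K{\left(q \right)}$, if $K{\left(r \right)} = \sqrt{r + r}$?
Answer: $837 + i \sqrt{2} \approx 837.0 + 1.4142 i$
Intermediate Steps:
$q = -1$ ($q = 1 \left(-1\right) = -1$)
$K{\left(r \right)} = \sqrt{2} \sqrt{r}$ ($K{\left(r \right)} = \sqrt{2 r} = \sqrt{2} \sqrt{r}$)
$\left(21 \cdot 39 + 18\right) + K{\left(q \right)} = \left(21 \cdot 39 + 18\right) + \sqrt{2} \sqrt{-1} = \left(819 + 18\right) + \sqrt{2} i = 837 + i \sqrt{2}$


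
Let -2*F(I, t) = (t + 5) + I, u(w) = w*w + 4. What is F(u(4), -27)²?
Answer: 1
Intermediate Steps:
u(w) = 4 + w² (u(w) = w² + 4 = 4 + w²)
F(I, t) = -5/2 - I/2 - t/2 (F(I, t) = -((t + 5) + I)/2 = -((5 + t) + I)/2 = -(5 + I + t)/2 = -5/2 - I/2 - t/2)
F(u(4), -27)² = (-5/2 - (4 + 4²)/2 - ½*(-27))² = (-5/2 - (4 + 16)/2 + 27/2)² = (-5/2 - ½*20 + 27/2)² = (-5/2 - 10 + 27/2)² = 1² = 1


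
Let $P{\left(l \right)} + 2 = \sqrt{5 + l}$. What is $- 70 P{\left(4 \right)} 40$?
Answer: $-2800$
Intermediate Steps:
$P{\left(l \right)} = -2 + \sqrt{5 + l}$
$- 70 P{\left(4 \right)} 40 = - 70 \left(-2 + \sqrt{5 + 4}\right) 40 = - 70 \left(-2 + \sqrt{9}\right) 40 = - 70 \left(-2 + 3\right) 40 = \left(-70\right) 1 \cdot 40 = \left(-70\right) 40 = -2800$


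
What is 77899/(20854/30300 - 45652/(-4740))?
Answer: 93233418150/12350863 ≈ 7548.7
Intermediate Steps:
77899/(20854/30300 - 45652/(-4740)) = 77899/(20854*(1/30300) - 45652*(-1/4740)) = 77899/(10427/15150 + 11413/1185) = 77899/(12350863/1196850) = 77899*(1196850/12350863) = 93233418150/12350863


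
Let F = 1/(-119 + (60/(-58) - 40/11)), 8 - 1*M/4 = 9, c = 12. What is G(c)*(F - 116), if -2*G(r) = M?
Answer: -9153270/39451 ≈ -232.02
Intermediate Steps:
M = -4 (M = 32 - 4*9 = 32 - 36 = -4)
G(r) = 2 (G(r) = -½*(-4) = 2)
F = -319/39451 (F = 1/(-119 + (60*(-1/58) - 40*1/11)) = 1/(-119 + (-30/29 - 40/11)) = 1/(-119 - 1490/319) = 1/(-39451/319) = -319/39451 ≈ -0.0080860)
G(c)*(F - 116) = 2*(-319/39451 - 116) = 2*(-4576635/39451) = -9153270/39451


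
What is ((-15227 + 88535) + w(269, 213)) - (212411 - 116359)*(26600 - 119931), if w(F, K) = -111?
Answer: 8964702409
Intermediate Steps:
((-15227 + 88535) + w(269, 213)) - (212411 - 116359)*(26600 - 119931) = ((-15227 + 88535) - 111) - (212411 - 116359)*(26600 - 119931) = (73308 - 111) - 96052*(-93331) = 73197 - 1*(-8964629212) = 73197 + 8964629212 = 8964702409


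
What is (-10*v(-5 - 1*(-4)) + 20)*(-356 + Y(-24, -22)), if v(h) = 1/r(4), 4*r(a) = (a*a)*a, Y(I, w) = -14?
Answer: -28675/4 ≈ -7168.8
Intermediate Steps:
r(a) = a**3/4 (r(a) = ((a*a)*a)/4 = (a**2*a)/4 = a**3/4)
v(h) = 1/16 (v(h) = 1/((1/4)*4**3) = 1/((1/4)*64) = 1/16)
(-10*v(-5 - 1*(-4)) + 20)*(-356 + Y(-24, -22)) = (-10*1/16 + 20)*(-356 - 14) = (-5/8 + 20)*(-370) = (155/8)*(-370) = -28675/4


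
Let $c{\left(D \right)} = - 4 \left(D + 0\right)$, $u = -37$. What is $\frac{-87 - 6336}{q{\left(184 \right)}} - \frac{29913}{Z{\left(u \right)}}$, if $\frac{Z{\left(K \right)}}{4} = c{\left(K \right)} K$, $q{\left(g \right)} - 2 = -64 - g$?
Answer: $\frac{24674665}{898064} \approx 27.475$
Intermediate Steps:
$c{\left(D \right)} = - 4 D$
$q{\left(g \right)} = -62 - g$ ($q{\left(g \right)} = 2 - \left(64 + g\right) = -62 - g$)
$Z{\left(K \right)} = - 16 K^{2}$ ($Z{\left(K \right)} = 4 - 4 K K = 4 \left(- 4 K^{2}\right) = - 16 K^{2}$)
$\frac{-87 - 6336}{q{\left(184 \right)}} - \frac{29913}{Z{\left(u \right)}} = \frac{-87 - 6336}{-62 - 184} - \frac{29913}{\left(-16\right) \left(-37\right)^{2}} = \frac{-87 - 6336}{-62 - 184} - \frac{29913}{\left(-16\right) 1369} = - \frac{6423}{-246} - \frac{29913}{-21904} = \left(-6423\right) \left(- \frac{1}{246}\right) - - \frac{29913}{21904} = \frac{2141}{82} + \frac{29913}{21904} = \frac{24674665}{898064}$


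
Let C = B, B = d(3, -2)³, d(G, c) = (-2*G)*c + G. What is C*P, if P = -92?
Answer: -310500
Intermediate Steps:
d(G, c) = G - 2*G*c (d(G, c) = -2*G*c + G = G - 2*G*c)
B = 3375 (B = (3*(1 - 2*(-2)))³ = (3*(1 + 4))³ = (3*5)³ = 15³ = 3375)
C = 3375
C*P = 3375*(-92) = -310500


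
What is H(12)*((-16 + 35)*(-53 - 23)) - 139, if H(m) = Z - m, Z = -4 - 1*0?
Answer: 22965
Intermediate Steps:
Z = -4 (Z = -4 + 0 = -4)
H(m) = -4 - m
H(12)*((-16 + 35)*(-53 - 23)) - 139 = (-4 - 1*12)*((-16 + 35)*(-53 - 23)) - 139 = (-4 - 12)*(19*(-76)) - 139 = -16*(-1444) - 139 = 23104 - 139 = 22965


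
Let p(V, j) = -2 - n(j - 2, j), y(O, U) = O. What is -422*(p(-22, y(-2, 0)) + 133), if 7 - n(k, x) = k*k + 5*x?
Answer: -54860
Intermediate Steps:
n(k, x) = 7 - k**2 - 5*x (n(k, x) = 7 - (k*k + 5*x) = 7 - (k**2 + 5*x) = 7 + (-k**2 - 5*x) = 7 - k**2 - 5*x)
p(V, j) = -9 + (-2 + j)**2 + 5*j (p(V, j) = -2 - (7 - (j - 2)**2 - 5*j) = -2 - (7 - (-2 + j)**2 - 5*j) = -2 + (-7 + (-2 + j)**2 + 5*j) = -9 + (-2 + j)**2 + 5*j)
-422*(p(-22, y(-2, 0)) + 133) = -422*((-5 - 2 + (-2)**2) + 133) = -422*((-5 - 2 + 4) + 133) = -422*(-3 + 133) = -422*130 = -54860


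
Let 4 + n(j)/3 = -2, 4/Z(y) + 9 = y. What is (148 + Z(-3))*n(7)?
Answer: -2658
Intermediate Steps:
Z(y) = 4/(-9 + y)
n(j) = -18 (n(j) = -12 + 3*(-2) = -12 - 6 = -18)
(148 + Z(-3))*n(7) = (148 + 4/(-9 - 3))*(-18) = (148 + 4/(-12))*(-18) = (148 + 4*(-1/12))*(-18) = (148 - ⅓)*(-18) = (443/3)*(-18) = -2658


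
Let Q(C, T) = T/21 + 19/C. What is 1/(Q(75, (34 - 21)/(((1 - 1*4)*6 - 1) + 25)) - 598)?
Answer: -3150/1882577 ≈ -0.0016732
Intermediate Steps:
Q(C, T) = 19/C + T/21 (Q(C, T) = T*(1/21) + 19/C = T/21 + 19/C = 19/C + T/21)
1/(Q(75, (34 - 21)/(((1 - 1*4)*6 - 1) + 25)) - 598) = 1/((19/75 + ((34 - 21)/(((1 - 1*4)*6 - 1) + 25))/21) - 598) = 1/((19*(1/75) + (13/(((1 - 4)*6 - 1) + 25))/21) - 598) = 1/((19/75 + (13/((-3*6 - 1) + 25))/21) - 598) = 1/((19/75 + (13/((-18 - 1) + 25))/21) - 598) = 1/((19/75 + (13/(-19 + 25))/21) - 598) = 1/((19/75 + (13/6)/21) - 598) = 1/((19/75 + (13*(1/6))/21) - 598) = 1/((19/75 + (1/21)*(13/6)) - 598) = 1/((19/75 + 13/126) - 598) = 1/(1123/3150 - 598) = 1/(-1882577/3150) = -3150/1882577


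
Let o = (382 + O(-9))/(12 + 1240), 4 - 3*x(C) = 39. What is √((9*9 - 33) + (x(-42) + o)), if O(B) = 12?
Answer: 5*√5170134/1878 ≈ 6.0538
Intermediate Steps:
x(C) = -35/3 (x(C) = 4/3 - ⅓*39 = 4/3 - 13 = -35/3)
o = 197/626 (o = (382 + 12)/(12 + 1240) = 394/1252 = 394*(1/1252) = 197/626 ≈ 0.31470)
√((9*9 - 33) + (x(-42) + o)) = √((9*9 - 33) + (-35/3 + 197/626)) = √((81 - 33) - 21319/1878) = √(48 - 21319/1878) = √(68825/1878) = 5*√5170134/1878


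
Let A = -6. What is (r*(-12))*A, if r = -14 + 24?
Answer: 720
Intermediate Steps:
r = 10
(r*(-12))*A = (10*(-12))*(-6) = -120*(-6) = 720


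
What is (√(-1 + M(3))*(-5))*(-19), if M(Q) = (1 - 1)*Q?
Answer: 95*I ≈ 95.0*I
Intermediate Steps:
M(Q) = 0 (M(Q) = 0*Q = 0)
(√(-1 + M(3))*(-5))*(-19) = (√(-1 + 0)*(-5))*(-19) = (√(-1)*(-5))*(-19) = (I*(-5))*(-19) = -5*I*(-19) = 95*I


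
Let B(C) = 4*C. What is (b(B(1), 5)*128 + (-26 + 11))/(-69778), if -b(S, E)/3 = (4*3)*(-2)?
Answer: -9201/69778 ≈ -0.13186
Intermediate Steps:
b(S, E) = 72 (b(S, E) = -3*4*3*(-2) = -36*(-2) = -3*(-24) = 72)
(b(B(1), 5)*128 + (-26 + 11))/(-69778) = (72*128 + (-26 + 11))/(-69778) = (9216 - 15)*(-1/69778) = 9201*(-1/69778) = -9201/69778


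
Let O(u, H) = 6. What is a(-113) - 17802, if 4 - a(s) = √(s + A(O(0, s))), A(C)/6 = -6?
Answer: -17798 - I*√149 ≈ -17798.0 - 12.207*I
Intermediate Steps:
A(C) = -36 (A(C) = 6*(-6) = -36)
a(s) = 4 - √(-36 + s) (a(s) = 4 - √(s - 36) = 4 - √(-36 + s))
a(-113) - 17802 = (4 - √(-36 - 113)) - 17802 = (4 - √(-149)) - 17802 = (4 - I*√149) - 17802 = -17798 - I*√149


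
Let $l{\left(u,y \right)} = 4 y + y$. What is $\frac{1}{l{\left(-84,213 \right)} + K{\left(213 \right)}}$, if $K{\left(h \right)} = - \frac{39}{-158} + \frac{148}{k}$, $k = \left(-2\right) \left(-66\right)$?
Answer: $\frac{5214}{5560043} \approx 0.00093776$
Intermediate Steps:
$k = 132$
$K{\left(h \right)} = \frac{7133}{5214}$ ($K{\left(h \right)} = - \frac{39}{-158} + \frac{148}{132} = \left(-39\right) \left(- \frac{1}{158}\right) + 148 \cdot \frac{1}{132} = \frac{39}{158} + \frac{37}{33} = \frac{7133}{5214}$)
$l{\left(u,y \right)} = 5 y$
$\frac{1}{l{\left(-84,213 \right)} + K{\left(213 \right)}} = \frac{1}{5 \cdot 213 + \frac{7133}{5214}} = \frac{1}{1065 + \frac{7133}{5214}} = \frac{1}{\frac{5560043}{5214}} = \frac{5214}{5560043}$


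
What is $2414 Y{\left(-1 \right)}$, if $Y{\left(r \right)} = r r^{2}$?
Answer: $-2414$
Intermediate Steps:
$Y{\left(r \right)} = r^{3}$
$2414 Y{\left(-1 \right)} = 2414 \left(-1\right)^{3} = 2414 \left(-1\right) = -2414$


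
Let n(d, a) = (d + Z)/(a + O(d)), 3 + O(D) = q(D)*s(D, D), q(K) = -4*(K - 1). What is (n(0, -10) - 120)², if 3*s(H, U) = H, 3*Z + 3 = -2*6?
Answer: 2418025/169 ≈ 14308.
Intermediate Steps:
Z = -5 (Z = -1 + (-2*6)/3 = -1 + (⅓)*(-12) = -1 - 4 = -5)
s(H, U) = H/3
q(K) = 4 - 4*K (q(K) = -4*(-1 + K) = 4 - 4*K)
O(D) = -3 + D*(4 - 4*D)/3 (O(D) = -3 + (4 - 4*D)*(D/3) = -3 + D*(4 - 4*D)/3)
n(d, a) = (-5 + d)/(-3 + a - 4*d*(-1 + d)/3) (n(d, a) = (d - 5)/(a + (-3 - 4*d*(-1 + d)/3)) = (-5 + d)/(-3 + a - 4*d*(-1 + d)/3))
(n(0, -10) - 120)² = (3*(5 - 1*0)/(9 - 3*(-10) + 4*0*(-1 + 0)) - 120)² = (3*(5 + 0)/(9 + 30 + 4*0*(-1)) - 120)² = (3*5/(9 + 30 + 0) - 120)² = (3*5/39 - 120)² = (3*(1/39)*5 - 120)² = (5/13 - 120)² = (-1555/13)² = 2418025/169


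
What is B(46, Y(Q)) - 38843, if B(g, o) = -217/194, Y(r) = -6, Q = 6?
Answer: -7535759/194 ≈ -38844.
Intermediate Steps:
B(g, o) = -217/194 (B(g, o) = -217*1/194 = -217/194)
B(46, Y(Q)) - 38843 = -217/194 - 38843 = -7535759/194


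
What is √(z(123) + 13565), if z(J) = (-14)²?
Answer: 3*√1529 ≈ 117.31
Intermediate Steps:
z(J) = 196
√(z(123) + 13565) = √(196 + 13565) = √13761 = 3*√1529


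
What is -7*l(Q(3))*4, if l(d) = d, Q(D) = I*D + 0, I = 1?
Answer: -84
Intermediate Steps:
Q(D) = D (Q(D) = 1*D + 0 = D + 0 = D)
-7*l(Q(3))*4 = -7*3*4 = -21*4 = -84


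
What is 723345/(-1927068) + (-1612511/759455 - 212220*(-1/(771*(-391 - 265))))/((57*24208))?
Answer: -2662435855488709825867/7092977417640001018560 ≈ -0.37536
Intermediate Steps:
723345/(-1927068) + (-1612511/759455 - 212220*(-1/(771*(-391 - 265))))/((57*24208)) = 723345*(-1/1927068) + (-1612511*1/759455 - 212220/((-656*(-771))))/1379856 = -241115/642356 + (-1612511/759455 - 212220/505776)*(1/1379856) = -241115/642356 + (-1612511/759455 - 212220*1/505776)*(1/1379856) = -241115/642356 + (-1612511/759455 - 17685/42148)*(1/1379856) = -241115/642356 - 81395075303/32009509340*1/1379856 = -241115/642356 - 81395075303/44168513519855040 = -2662435855488709825867/7092977417640001018560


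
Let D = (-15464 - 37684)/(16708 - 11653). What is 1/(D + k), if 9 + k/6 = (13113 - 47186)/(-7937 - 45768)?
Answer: -3619717/219743108 ≈ -0.016472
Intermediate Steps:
k = -2695632/53705 (k = -54 + 6*((13113 - 47186)/(-7937 - 45768)) = -54 + 6*(-34073/(-53705)) = -54 + 6*(-34073*(-1/53705)) = -54 + 6*(34073/53705) = -54 + 204438/53705 = -2695632/53705 ≈ -50.193)
D = -17716/1685 (D = -53148/5055 = -53148*1/5055 = -17716/1685 ≈ -10.514)
1/(D + k) = 1/(-17716/1685 - 2695632/53705) = 1/(-219743108/3619717) = -3619717/219743108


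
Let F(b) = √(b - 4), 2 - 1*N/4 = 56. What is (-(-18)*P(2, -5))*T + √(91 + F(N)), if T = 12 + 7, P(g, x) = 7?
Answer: 2394 + √(91 + 2*I*√55) ≈ 2403.6 + 0.77488*I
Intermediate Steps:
T = 19
N = -216 (N = 8 - 4*56 = 8 - 224 = -216)
F(b) = √(-4 + b)
(-(-18)*P(2, -5))*T + √(91 + F(N)) = -(-18)*7*19 + √(91 + √(-4 - 216)) = -18*(-7)*19 + √(91 + √(-220)) = 126*19 + √(91 + 2*I*√55) = 2394 + √(91 + 2*I*√55)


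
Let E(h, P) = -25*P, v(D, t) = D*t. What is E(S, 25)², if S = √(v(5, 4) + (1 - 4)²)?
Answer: 390625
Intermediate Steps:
S = √29 (S = √(5*4 + (1 - 4)²) = √(20 + (-3)²) = √(20 + 9) = √29 ≈ 5.3852)
E(S, 25)² = (-25*25)² = (-625)² = 390625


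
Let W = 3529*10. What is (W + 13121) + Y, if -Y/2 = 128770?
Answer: -209129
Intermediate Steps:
Y = -257540 (Y = -2*128770 = -257540)
W = 35290
(W + 13121) + Y = (35290 + 13121) - 257540 = 48411 - 257540 = -209129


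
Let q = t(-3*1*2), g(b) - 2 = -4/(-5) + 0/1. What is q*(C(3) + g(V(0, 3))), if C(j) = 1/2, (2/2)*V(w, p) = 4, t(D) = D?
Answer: -99/5 ≈ -19.800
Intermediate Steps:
V(w, p) = 4
g(b) = 14/5 (g(b) = 2 + (-4/(-5) + 0/1) = 2 + (-4*(-⅕) + 0*1) = 2 + (⅘ + 0) = 2 + ⅘ = 14/5)
q = -6 (q = -3*1*2 = -3*2 = -6)
C(j) = ½
q*(C(3) + g(V(0, 3))) = -6*(½ + 14/5) = -6*33/10 = -99/5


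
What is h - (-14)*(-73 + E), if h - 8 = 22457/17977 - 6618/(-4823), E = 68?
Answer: -5148308505/86703071 ≈ -59.379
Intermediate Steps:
h = 920906465/86703071 (h = 8 + (22457/17977 - 6618/(-4823)) = 8 + (22457*(1/17977) - 6618*(-1/4823)) = 8 + (22457/17977 + 6618/4823) = 8 + 227281897/86703071 = 920906465/86703071 ≈ 10.621)
h - (-14)*(-73 + E) = 920906465/86703071 - (-14)*(-73 + 68) = 920906465/86703071 - (-14)*(-5) = 920906465/86703071 - 1*70 = 920906465/86703071 - 70 = -5148308505/86703071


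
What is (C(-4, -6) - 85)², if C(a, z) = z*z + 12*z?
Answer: 14641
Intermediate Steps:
C(a, z) = z² + 12*z
(C(-4, -6) - 85)² = (-6*(12 - 6) - 85)² = (-6*6 - 85)² = (-36 - 85)² = (-121)² = 14641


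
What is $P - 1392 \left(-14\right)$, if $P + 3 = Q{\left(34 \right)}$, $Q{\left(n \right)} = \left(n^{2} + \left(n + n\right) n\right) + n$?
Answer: $22987$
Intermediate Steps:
$Q{\left(n \right)} = n + 3 n^{2}$ ($Q{\left(n \right)} = \left(n^{2} + 2 n n\right) + n = \left(n^{2} + 2 n^{2}\right) + n = 3 n^{2} + n = n + 3 n^{2}$)
$P = 3499$ ($P = -3 + 34 \left(1 + 3 \cdot 34\right) = -3 + 34 \left(1 + 102\right) = -3 + 34 \cdot 103 = -3 + 3502 = 3499$)
$P - 1392 \left(-14\right) = 3499 - 1392 \left(-14\right) = 3499 - -19488 = 3499 + 19488 = 22987$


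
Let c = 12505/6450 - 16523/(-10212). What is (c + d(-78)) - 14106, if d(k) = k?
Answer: -10378099191/731860 ≈ -14180.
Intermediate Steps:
c = 2603049/731860 (c = 12505*(1/6450) - 16523*(-1/10212) = 2501/1290 + 16523/10212 = 2603049/731860 ≈ 3.5568)
(c + d(-78)) - 14106 = (2603049/731860 - 78) - 14106 = -54482031/731860 - 14106 = -10378099191/731860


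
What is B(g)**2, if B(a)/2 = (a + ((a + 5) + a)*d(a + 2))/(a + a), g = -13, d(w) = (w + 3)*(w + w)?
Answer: 13756681/169 ≈ 81401.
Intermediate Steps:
d(w) = 2*w*(3 + w) (d(w) = (3 + w)*(2*w) = 2*w*(3 + w))
B(a) = (a + 2*(2 + a)*(5 + a)*(5 + 2*a))/a (B(a) = 2*((a + ((a + 5) + a)*(2*(a + 2)*(3 + (a + 2))))/(a + a)) = 2*((a + ((5 + a) + a)*(2*(2 + a)*(3 + (2 + a))))/((2*a))) = 2*((a + (5 + 2*a)*(2*(2 + a)*(5 + a)))*(1/(2*a))) = 2*((a + 2*(2 + a)*(5 + a)*(5 + 2*a))*(1/(2*a))) = 2*((a + 2*(2 + a)*(5 + a)*(5 + 2*a))/(2*a)) = (a + 2*(2 + a)*(5 + a)*(5 + 2*a))/a)
B(g)**2 = (111 + 4*(-13)**2 + 38*(-13) + 100/(-13))**2 = (111 + 4*169 - 494 + 100*(-1/13))**2 = (111 + 676 - 494 - 100/13)**2 = (3709/13)**2 = 13756681/169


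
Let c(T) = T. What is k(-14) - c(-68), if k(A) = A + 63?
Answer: 117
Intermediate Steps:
k(A) = 63 + A
k(-14) - c(-68) = (63 - 14) - 1*(-68) = 49 + 68 = 117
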